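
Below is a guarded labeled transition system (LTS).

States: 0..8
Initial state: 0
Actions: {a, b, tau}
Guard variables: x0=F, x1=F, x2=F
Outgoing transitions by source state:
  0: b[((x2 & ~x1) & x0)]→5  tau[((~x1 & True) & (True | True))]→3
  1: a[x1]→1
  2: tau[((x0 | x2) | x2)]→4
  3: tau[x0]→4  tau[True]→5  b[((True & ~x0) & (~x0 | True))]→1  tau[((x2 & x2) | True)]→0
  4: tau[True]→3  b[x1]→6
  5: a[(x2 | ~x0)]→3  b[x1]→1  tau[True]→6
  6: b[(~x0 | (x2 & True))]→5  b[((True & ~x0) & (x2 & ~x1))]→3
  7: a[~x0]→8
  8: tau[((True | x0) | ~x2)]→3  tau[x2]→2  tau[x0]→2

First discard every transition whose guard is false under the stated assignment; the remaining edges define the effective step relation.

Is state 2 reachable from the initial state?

Answer: UNREACHABLE

Trace:
Guard filter leaves 10 enabled edge(s).
Layer 0: {0}
Layer 1: {3}  now seen {0,3}
Layer 2: {1,5}  now seen {0,1,3,5}
Layer 3: {6}  now seen {0,1,3,5,6}
Reach set: {0,1,3,5,6}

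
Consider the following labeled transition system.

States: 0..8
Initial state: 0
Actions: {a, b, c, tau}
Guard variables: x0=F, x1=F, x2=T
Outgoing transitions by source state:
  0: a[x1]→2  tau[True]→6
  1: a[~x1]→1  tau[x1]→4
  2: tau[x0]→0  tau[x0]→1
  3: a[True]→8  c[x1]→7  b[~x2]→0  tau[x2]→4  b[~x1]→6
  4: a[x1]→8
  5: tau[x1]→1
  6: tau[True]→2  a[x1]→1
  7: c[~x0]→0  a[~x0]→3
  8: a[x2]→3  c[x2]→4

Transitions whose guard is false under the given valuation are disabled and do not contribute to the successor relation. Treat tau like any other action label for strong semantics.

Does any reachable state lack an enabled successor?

R = {0,2,6}
  0: tau→6  [deg 1]
  2: ∅  [STUCK]
  6: tau→2  [deg 1]
Path to 2: tau·tau

Answer: DEADLOCK at state 2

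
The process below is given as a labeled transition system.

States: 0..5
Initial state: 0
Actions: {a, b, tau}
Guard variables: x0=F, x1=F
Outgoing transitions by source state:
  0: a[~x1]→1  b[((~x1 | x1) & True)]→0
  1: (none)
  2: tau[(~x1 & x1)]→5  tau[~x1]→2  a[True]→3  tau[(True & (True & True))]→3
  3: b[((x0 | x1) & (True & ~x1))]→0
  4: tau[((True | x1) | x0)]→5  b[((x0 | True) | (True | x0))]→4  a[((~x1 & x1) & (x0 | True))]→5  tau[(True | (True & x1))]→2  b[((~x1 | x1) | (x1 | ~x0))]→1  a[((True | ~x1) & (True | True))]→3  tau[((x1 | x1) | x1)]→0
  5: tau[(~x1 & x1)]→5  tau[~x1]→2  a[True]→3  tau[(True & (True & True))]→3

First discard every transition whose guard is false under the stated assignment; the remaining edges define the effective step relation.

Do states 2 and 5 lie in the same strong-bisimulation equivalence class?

Bisimulation quotient by refinement:
  P[0] = {{0,1,2,3,4,5}}
  P[1] = {{0},{1,3},{2,5},{4}}
stable after 2 split(s): 4 block(s)
[2]={2,5}  [5]={2,5}

Answer: BISIMILAR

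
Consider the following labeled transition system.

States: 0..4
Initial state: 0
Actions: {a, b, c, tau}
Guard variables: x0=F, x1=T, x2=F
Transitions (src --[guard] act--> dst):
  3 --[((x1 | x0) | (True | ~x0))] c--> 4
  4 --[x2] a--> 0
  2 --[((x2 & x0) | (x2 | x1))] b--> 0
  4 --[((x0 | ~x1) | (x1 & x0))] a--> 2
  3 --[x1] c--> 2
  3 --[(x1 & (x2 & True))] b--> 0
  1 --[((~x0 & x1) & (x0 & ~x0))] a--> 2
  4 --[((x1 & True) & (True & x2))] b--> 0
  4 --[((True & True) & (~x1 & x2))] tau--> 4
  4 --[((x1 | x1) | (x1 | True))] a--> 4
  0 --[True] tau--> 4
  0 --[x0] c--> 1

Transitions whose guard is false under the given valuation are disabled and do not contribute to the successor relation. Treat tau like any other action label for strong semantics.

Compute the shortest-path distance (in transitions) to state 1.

Layered search for 1:
  depth 0: {0}
  depth 1: {4}
1 never appears.

Answer: UNREACHABLE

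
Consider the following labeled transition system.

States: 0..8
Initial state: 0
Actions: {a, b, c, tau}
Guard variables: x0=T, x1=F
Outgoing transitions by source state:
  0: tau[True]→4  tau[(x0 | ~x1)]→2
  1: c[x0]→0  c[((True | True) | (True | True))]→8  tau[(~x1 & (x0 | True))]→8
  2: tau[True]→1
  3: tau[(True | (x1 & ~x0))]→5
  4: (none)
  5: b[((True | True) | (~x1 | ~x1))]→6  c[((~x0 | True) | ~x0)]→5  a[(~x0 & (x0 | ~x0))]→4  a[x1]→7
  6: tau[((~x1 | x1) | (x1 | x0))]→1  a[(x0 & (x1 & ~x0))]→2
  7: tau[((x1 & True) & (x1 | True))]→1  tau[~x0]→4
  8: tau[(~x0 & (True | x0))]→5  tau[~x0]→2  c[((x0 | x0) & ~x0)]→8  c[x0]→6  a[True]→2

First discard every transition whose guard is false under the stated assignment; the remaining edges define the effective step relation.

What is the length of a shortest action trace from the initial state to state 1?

Answer: 2

Working:
Layered search for 1:
  depth 0: {0}
  depth 1: {2,4}
  depth 2: {1}
depth(1)=2, e.g. tau·tau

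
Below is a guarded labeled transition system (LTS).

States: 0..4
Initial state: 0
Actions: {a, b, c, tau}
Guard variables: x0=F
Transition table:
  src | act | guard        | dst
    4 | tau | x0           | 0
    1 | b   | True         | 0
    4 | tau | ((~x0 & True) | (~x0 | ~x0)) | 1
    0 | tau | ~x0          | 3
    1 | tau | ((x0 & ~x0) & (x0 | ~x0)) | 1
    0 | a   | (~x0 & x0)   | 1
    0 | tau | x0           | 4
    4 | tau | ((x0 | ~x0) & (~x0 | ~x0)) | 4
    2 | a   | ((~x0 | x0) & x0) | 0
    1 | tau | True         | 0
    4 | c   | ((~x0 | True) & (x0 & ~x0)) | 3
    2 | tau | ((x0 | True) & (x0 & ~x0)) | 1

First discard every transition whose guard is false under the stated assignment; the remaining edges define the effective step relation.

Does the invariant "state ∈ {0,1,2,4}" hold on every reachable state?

Answer: INVARIANT VIOLATED at state 3

Analysis:
Safe = {0,1,2,4}
R = {0,3}
  0: ✓
  3: outside
counterexample path to 3: tau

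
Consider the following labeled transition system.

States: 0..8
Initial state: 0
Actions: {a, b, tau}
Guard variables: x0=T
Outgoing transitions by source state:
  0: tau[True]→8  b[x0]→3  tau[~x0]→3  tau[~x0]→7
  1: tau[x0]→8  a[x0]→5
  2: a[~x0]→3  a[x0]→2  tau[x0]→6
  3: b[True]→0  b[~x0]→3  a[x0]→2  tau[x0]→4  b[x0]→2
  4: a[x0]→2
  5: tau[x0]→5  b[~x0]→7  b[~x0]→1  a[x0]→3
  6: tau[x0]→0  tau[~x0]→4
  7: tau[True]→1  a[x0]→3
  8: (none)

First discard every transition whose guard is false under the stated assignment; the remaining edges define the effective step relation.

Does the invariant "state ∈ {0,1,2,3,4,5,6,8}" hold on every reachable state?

Answer: INVARIANT HOLDS

Analysis:
Allowed set {0,1,2,3,4,5,6,8}
Reachable = {0,2,3,4,6,8}
  0: ok
  2: ok
  3: ok
  4: ok
  6: ok
  8: ok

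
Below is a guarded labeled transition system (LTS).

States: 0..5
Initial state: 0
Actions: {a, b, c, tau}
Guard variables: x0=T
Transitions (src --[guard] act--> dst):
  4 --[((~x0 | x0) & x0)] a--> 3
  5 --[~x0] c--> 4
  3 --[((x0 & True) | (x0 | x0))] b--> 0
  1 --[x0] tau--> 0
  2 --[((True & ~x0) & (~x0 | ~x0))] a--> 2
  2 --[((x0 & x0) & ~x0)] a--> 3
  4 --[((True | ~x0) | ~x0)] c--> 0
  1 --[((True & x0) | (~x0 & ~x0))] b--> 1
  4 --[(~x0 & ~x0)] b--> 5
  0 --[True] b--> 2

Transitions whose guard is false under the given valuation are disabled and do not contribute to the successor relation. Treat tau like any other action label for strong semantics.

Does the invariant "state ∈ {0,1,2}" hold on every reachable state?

Inv-set: {0,1,2}
R = {0,2}
  0: ✓
  2: ✓

Answer: INVARIANT HOLDS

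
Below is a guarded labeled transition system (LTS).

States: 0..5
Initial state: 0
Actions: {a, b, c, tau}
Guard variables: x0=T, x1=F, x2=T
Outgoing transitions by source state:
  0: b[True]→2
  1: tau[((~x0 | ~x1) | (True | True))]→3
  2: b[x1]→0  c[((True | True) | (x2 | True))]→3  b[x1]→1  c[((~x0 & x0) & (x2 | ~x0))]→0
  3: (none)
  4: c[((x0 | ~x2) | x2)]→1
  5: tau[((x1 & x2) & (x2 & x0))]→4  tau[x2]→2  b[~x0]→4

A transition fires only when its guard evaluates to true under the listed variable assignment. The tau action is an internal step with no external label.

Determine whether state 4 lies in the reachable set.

Answer: UNREACHABLE

Analysis:
After dropping false guards: 5 live edges.
depth 0: {0}
depth 1: {2}  cumulative {0,2}
depth 2: {3}  cumulative {0,2,3}
R = {0,2,3}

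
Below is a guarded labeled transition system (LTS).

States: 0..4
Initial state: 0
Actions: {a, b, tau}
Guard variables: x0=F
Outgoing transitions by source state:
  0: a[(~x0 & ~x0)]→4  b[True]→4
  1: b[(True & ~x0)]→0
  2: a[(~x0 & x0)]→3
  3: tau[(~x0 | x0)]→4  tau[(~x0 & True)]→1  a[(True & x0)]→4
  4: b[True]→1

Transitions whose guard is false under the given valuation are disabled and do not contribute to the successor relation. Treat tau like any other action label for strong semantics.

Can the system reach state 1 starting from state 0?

Answer: REACHABLE

Working:
6 transition(s) survive guard evaluation.
L0 = {0}
L1 = {4}  total {0,4}
L2 = {1}  total {0,1,4}
Reachable = {0,1,4}
Path to 1: a·b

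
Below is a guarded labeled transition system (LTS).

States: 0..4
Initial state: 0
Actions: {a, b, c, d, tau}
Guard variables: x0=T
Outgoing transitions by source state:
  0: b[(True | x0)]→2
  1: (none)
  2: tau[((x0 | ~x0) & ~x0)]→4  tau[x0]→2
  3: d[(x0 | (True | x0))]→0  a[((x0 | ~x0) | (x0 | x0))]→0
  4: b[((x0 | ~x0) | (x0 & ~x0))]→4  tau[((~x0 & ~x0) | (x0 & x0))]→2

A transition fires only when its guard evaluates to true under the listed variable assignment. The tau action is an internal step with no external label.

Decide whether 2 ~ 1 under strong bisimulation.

Answer: NOT BISIMILAR

Analysis:
Bisimulation quotient by refinement:
  P[0] = {{0,1,2,3,4}}
  P[1] = {{0},{1},{2},{3},{4}}
5 equivalence class(es) (converged in 2)
class of 2: {2}; class of 1: {1}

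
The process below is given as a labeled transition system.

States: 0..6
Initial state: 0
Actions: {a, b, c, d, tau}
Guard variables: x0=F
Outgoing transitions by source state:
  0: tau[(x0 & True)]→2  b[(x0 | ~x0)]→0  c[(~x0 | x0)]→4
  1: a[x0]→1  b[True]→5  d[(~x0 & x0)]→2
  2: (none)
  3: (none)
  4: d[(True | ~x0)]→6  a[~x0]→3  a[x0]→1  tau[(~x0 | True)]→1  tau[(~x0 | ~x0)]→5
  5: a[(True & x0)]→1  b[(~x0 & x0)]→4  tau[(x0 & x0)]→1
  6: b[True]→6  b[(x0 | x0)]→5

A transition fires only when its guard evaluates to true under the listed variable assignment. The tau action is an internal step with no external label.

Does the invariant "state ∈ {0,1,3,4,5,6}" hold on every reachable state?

Answer: INVARIANT HOLDS

Trace:
Allowed set {0,1,3,4,5,6}
R = {0,1,3,4,5,6}
  0: safe
  1: safe
  3: safe
  4: safe
  5: safe
  6: safe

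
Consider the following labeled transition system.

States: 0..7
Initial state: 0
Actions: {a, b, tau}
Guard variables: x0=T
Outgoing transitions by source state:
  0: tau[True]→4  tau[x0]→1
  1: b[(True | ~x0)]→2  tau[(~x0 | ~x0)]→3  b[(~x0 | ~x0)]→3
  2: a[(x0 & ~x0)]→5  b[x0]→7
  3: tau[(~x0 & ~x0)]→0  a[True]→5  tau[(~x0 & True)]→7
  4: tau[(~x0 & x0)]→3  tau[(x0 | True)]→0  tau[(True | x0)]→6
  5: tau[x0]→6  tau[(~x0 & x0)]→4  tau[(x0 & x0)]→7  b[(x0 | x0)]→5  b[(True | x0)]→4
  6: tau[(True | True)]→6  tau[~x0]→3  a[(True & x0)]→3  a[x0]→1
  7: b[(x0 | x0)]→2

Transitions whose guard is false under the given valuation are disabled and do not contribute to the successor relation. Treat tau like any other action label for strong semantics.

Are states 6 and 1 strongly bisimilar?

Refine partition for ~:
  π0 = {{0,1,2,3,4,5,6,7}}
  π1 = {{0,4},{1,2,7},{3},{5},{6}}
  π2 = {{0},{1,2,7},{3},{4},{5},{6}}
stable after 3 split(s): 6 block(s)
[6]={6}  [1]={1,2,7}

Answer: NOT BISIMILAR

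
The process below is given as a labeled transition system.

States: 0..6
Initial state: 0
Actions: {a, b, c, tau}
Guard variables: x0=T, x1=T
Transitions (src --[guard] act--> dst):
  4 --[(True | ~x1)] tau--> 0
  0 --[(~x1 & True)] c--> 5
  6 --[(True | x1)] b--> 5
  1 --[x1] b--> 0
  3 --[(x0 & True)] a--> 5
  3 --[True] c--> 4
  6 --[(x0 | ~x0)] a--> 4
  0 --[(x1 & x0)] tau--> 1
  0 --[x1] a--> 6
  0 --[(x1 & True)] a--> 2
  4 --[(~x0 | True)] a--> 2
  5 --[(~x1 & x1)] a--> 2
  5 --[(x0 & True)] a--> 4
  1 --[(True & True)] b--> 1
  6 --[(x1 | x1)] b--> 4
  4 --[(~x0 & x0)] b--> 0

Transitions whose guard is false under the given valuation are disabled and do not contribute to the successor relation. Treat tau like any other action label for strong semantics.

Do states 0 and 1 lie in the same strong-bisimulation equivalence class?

Answer: NOT BISIMILAR

Trace:
Bisimulation quotient by refinement:
  P[0] = {{0,1,2,3,4,5,6}}
  P[1] = {{0,4},{1},{2},{3},{5},{6}}
  P[2] = {{0},{1},{2},{3},{4},{5},{6}}
Fixed point at round 3; 7 class(es).
class of 0: {0}; class of 1: {1}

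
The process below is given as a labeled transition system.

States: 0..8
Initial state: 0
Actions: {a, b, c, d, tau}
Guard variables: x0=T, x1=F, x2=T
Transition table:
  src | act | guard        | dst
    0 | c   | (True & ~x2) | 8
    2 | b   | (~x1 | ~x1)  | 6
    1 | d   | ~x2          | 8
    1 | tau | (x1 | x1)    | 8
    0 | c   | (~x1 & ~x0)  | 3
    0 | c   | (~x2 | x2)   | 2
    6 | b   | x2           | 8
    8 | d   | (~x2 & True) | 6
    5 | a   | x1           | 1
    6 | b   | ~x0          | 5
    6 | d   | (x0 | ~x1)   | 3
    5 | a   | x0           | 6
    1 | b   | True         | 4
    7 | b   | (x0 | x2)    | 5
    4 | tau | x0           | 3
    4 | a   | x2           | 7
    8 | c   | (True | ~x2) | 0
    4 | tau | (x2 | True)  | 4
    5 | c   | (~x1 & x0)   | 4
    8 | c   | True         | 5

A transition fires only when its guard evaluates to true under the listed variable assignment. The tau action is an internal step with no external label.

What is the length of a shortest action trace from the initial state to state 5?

Breadth-first toward 5:
  depth 0: {0}
  depth 1: {2}
  depth 2: {6}
  depth 3: {3,8}
  depth 4: {5}
first hit 5 at d=4 via c·b·b·c

Answer: 4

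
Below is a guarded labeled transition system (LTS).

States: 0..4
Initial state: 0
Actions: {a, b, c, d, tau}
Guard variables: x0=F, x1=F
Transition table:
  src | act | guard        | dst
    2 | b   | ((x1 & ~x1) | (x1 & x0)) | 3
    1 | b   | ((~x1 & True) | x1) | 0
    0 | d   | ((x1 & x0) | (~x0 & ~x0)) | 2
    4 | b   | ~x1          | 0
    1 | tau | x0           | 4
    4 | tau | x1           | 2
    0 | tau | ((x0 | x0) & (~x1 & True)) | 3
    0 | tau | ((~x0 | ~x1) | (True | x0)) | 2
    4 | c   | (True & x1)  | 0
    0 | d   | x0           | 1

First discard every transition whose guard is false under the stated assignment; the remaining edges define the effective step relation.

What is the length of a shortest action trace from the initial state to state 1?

Answer: UNREACHABLE

Analysis:
BFS to 1:
  L0 = {0}
  L1 = {2}
1 never appears.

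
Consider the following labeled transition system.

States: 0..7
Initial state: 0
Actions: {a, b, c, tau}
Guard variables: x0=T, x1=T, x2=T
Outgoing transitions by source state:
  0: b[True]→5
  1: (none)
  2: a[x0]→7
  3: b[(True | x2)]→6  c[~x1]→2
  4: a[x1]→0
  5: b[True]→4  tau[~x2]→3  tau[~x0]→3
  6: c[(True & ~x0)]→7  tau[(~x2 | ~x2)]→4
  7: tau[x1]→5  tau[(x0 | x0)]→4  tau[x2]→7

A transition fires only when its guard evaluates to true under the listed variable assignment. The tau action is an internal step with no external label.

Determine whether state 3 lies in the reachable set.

Answer: UNREACHABLE

Analysis:
Guard filter leaves 8 enabled edge(s).
Layer 0: {0}
Layer 1: {5}  cumulative {0,5}
Layer 2: {4}  cumulative {0,4,5}
Reachable = {0,4,5}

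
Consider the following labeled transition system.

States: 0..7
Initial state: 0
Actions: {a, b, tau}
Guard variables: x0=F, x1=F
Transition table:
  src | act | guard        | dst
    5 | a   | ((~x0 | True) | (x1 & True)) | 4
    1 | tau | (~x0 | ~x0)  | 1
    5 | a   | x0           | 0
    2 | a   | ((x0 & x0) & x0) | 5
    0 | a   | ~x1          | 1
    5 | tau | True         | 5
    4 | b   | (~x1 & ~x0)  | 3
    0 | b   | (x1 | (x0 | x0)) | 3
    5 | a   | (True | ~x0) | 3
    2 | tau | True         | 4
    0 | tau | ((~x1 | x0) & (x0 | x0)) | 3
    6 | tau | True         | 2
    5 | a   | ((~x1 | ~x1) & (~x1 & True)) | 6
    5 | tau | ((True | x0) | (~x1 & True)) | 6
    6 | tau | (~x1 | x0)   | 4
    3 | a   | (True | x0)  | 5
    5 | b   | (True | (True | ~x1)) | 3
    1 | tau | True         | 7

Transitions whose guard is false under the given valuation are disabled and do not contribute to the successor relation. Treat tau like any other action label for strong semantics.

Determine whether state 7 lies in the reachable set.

Answer: REACHABLE

Trace:
Guard filter leaves 14 enabled edge(s).
Layer 0: {0}
Layer 1: {1}  now seen {0,1}
Layer 2: {7}  now seen {0,1,7}
R = {0,1,7}
witness 7: a·tau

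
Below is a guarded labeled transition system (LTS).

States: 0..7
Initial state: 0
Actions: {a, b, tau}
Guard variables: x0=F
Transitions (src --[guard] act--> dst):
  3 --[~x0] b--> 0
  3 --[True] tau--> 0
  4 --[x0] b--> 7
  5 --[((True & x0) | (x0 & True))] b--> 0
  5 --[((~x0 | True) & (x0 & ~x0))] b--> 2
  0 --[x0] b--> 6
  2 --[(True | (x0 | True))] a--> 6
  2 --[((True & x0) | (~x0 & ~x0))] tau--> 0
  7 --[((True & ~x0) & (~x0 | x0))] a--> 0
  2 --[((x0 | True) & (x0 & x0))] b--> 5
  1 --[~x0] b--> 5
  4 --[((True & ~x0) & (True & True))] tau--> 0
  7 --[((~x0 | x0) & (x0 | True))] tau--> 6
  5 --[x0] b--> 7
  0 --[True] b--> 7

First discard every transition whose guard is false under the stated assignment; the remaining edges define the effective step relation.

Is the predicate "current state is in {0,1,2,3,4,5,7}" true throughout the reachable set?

Answer: INVARIANT VIOLATED at state 6

Trace:
Safe = {0,1,2,3,4,5,7}
R = {0,6,7}
  0: ✓
  6: outside
  7: ✓
counterexample path to 6: b·tau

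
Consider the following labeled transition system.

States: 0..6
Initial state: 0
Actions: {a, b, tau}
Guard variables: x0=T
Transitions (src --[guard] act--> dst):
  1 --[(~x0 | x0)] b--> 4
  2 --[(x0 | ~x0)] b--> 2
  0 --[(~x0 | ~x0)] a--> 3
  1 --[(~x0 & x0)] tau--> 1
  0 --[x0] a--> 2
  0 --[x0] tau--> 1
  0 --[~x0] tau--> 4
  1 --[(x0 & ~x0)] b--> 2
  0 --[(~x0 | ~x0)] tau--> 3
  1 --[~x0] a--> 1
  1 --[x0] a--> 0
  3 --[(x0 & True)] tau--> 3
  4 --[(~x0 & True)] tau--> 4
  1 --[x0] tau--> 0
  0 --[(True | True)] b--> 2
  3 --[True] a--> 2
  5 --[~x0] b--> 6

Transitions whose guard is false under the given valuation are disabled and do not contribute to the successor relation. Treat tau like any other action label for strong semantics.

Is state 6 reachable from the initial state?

Guard filter leaves 9 enabled edge(s).
Layer 0: {0}
Layer 1: {1,2}  now seen {0,1,2}
Layer 2: {4}  now seen {0,1,2,4}
Reachable = {0,1,2,4}

Answer: UNREACHABLE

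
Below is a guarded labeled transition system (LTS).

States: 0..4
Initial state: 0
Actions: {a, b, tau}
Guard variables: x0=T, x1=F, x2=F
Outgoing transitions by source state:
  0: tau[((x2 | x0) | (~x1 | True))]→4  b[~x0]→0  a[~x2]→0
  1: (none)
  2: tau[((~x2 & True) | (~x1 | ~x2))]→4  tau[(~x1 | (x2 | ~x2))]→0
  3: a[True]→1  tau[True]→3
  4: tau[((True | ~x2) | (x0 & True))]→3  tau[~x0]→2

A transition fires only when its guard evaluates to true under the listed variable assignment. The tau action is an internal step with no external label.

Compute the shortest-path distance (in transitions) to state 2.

Answer: UNREACHABLE

Trace:
Breadth-first toward 2:
  depth 0: {0}
  depth 1: {4}
  depth 2: {3}
  depth 3: {1}
2 never appears.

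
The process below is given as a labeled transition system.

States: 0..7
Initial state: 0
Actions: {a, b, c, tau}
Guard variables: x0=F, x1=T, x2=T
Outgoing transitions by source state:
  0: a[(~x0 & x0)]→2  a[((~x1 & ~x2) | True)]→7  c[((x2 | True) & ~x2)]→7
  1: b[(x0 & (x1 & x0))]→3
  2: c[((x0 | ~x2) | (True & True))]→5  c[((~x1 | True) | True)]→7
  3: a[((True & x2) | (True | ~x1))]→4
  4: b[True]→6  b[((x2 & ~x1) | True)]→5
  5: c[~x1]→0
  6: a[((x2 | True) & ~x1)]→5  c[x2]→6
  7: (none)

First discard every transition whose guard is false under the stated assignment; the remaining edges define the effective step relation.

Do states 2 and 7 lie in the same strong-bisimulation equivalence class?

Answer: NOT BISIMILAR

Analysis:
Bisimulation quotient by refinement:
  π0 = {{0,1,2,3,4,5,6,7}}
  π1 = {{0,3},{1,5,7},{2,6},{4}}
  π2 = {{0},{1,5,7},{2},{3},{4},{6}}
stable after 3 split(s): 6 block(s)
class of 2: {2}; class of 7: {1,5,7}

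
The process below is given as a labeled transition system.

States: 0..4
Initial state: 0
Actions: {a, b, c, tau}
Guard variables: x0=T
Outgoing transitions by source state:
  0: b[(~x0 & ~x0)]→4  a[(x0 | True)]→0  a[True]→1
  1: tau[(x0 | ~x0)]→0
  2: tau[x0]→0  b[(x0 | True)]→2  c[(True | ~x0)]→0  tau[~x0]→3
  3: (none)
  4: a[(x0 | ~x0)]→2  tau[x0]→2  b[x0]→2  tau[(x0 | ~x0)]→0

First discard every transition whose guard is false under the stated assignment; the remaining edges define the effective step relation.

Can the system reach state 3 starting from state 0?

Answer: UNREACHABLE

Analysis:
10 transition(s) survive guard evaluation.
depth 0: {0}
depth 1: {1}  now seen {0,1}
R = {0,1}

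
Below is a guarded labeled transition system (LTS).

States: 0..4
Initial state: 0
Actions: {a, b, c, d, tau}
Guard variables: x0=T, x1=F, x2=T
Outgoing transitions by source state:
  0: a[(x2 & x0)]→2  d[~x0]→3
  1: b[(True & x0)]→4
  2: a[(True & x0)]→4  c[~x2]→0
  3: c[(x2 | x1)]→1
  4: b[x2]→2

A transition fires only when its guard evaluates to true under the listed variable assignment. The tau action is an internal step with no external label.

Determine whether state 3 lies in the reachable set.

Answer: UNREACHABLE

Trace:
After dropping false guards: 5 live edges.
depth 0: {0}
depth 1: {2}  cumulative {0,2}
depth 2: {4}  cumulative {0,2,4}
R = {0,2,4}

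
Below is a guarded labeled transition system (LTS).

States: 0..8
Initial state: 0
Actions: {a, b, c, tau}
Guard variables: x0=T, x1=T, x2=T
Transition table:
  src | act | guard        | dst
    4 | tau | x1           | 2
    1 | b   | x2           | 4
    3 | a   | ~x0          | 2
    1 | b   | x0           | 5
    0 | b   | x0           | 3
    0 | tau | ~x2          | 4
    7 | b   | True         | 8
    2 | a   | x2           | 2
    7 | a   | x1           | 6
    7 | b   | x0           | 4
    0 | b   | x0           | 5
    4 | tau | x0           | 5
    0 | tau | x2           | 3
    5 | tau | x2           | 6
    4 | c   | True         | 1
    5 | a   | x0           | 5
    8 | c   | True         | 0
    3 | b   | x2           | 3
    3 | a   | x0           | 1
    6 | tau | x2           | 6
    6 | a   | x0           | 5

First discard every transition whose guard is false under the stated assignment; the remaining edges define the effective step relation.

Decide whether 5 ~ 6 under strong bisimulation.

Answer: BISIMILAR

Analysis:
Bisimulation quotient by refinement:
  π0 = {{0,1,2,3,4,5,6,7,8}}
  π1 = {{0},{1},{2},{3,7},{4},{5,6},{8}}
  π2 = {{0},{1},{2},{3},{4},{5,6},{7},{8}}
Fixed point at round 3; 8 class(es).
5∈{5,6}, 6∈{5,6}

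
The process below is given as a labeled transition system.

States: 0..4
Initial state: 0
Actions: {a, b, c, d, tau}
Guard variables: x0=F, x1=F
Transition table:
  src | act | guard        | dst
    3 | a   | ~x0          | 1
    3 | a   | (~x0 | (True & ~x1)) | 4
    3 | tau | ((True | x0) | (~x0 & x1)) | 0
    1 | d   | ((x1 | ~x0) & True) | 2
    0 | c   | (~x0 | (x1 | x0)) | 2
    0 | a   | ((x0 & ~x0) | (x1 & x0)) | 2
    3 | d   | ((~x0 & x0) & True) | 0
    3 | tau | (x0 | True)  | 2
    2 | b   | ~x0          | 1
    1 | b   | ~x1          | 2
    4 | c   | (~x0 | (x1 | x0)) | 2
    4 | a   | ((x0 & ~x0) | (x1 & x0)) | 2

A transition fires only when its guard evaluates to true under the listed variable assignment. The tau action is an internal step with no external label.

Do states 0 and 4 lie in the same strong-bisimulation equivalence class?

Answer: BISIMILAR

Working:
Compute ~ classes (split until stable):
  π0 = {{0,1,2,3,4}}
  π1 = {{0,4},{1},{2},{3}}
4 equivalence class(es) (converged in 2)
class of 0: {0,4}; class of 4: {0,4}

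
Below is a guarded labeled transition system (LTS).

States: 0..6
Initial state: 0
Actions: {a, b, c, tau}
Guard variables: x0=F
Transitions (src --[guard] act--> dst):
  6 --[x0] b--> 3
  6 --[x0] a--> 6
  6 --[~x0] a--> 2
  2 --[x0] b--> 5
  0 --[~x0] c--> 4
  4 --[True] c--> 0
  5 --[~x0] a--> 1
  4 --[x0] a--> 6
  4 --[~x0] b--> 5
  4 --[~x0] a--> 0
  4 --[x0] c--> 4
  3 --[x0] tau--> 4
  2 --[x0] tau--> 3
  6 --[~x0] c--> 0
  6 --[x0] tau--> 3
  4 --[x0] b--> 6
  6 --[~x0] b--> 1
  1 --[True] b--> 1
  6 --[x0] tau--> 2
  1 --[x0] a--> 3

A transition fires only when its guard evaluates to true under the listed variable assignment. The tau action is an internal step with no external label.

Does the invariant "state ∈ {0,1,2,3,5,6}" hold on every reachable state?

Allowed set {0,1,2,3,5,6}
Reach set: {0,1,4,5}
  0: safe
  1: safe
  4: ✗ unsafe
  5: safe
witness against invariant: c → 4

Answer: INVARIANT VIOLATED at state 4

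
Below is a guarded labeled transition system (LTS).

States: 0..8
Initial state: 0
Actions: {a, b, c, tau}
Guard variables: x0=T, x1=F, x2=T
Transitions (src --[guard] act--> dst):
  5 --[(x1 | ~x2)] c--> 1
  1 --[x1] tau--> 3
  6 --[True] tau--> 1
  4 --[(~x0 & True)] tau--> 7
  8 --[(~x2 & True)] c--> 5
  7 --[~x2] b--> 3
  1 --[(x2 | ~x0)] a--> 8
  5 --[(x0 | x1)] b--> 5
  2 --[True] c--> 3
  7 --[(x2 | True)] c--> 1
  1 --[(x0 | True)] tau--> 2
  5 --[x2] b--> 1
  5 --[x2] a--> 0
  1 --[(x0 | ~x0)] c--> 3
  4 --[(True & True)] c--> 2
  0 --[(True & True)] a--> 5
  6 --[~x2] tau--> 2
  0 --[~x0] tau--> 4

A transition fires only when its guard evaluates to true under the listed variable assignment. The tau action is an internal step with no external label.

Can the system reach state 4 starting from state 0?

11 transition(s) survive guard evaluation.
depth 0: {0}
depth 1: {5}  now seen {0,5}
depth 2: {1}  now seen {0,1,5}
depth 3: {2,3,8}  now seen {0,1,2,3,5,8}
Reachable = {0,1,2,3,5,8}

Answer: UNREACHABLE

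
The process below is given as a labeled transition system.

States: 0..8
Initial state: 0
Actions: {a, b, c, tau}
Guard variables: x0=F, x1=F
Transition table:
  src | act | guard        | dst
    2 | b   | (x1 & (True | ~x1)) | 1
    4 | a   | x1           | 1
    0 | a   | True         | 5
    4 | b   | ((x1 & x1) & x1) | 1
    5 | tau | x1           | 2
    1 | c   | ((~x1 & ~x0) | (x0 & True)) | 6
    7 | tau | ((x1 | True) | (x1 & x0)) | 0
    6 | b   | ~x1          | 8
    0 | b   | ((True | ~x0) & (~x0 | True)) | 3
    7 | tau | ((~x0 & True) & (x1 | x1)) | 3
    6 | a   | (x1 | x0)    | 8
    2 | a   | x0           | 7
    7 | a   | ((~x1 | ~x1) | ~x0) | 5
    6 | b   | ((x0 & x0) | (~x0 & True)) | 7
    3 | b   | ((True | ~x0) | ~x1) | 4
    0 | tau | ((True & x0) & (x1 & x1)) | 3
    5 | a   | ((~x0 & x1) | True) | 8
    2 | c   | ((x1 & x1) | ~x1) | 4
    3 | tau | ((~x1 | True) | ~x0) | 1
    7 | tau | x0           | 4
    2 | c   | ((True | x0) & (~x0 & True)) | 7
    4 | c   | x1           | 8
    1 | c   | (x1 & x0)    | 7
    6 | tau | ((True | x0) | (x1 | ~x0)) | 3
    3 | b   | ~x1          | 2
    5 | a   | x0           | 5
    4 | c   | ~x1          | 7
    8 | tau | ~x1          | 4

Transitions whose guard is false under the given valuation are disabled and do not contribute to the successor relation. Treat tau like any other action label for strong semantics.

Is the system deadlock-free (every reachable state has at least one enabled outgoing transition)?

Reachable = {0,1,2,3,4,5,6,7,8}
  0: a→5  b→3  [deg 2]
  1: c→6  [deg 1]
  2: c→4  c→7  [deg 2]
  3: b→2  b→4  tau→1  [deg 3]
  4: c→7  [deg 1]
  5: a→8  [deg 1]
  6: b→7  b→8  tau→3  [deg 3]
  7: a→5  tau→0  [deg 2]
  8: tau→4  [deg 1]

Answer: DEADLOCK-FREE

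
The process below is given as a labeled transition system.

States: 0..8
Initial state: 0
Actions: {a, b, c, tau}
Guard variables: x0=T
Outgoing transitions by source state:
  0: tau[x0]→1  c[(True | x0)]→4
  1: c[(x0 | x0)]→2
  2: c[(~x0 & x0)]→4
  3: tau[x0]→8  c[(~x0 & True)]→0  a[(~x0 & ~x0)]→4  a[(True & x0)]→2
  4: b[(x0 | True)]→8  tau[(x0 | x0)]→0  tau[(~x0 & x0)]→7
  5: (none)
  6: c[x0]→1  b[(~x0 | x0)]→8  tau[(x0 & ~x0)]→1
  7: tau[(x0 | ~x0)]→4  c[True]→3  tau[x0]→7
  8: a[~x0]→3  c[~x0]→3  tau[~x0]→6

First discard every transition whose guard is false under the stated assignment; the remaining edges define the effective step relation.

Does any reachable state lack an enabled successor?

Reach set: {0,1,2,4,8}
  0: c→4  tau→1  [2 exit(s)]
  1: c→2  [1 exit(s)]
  2: ∅  [STUCK]
  4: b→8  tau→0  [2 exit(s)]
  8: ∅  [STUCK]
Path to 2: tau·c

Answer: DEADLOCK at state 2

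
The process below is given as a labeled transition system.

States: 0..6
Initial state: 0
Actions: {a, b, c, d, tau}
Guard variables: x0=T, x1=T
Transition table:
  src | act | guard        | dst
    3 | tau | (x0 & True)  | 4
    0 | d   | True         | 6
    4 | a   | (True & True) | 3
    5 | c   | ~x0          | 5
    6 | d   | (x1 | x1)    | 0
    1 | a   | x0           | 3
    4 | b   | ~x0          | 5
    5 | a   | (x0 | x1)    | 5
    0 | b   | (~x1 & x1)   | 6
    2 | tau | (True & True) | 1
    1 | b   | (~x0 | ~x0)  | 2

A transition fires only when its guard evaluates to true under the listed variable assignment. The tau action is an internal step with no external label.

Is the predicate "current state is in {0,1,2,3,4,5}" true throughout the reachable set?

Safe = {0,1,2,3,4,5}
R = {0,6}
  0: ok
  6: VIOLATES
witness against invariant: d → 6

Answer: INVARIANT VIOLATED at state 6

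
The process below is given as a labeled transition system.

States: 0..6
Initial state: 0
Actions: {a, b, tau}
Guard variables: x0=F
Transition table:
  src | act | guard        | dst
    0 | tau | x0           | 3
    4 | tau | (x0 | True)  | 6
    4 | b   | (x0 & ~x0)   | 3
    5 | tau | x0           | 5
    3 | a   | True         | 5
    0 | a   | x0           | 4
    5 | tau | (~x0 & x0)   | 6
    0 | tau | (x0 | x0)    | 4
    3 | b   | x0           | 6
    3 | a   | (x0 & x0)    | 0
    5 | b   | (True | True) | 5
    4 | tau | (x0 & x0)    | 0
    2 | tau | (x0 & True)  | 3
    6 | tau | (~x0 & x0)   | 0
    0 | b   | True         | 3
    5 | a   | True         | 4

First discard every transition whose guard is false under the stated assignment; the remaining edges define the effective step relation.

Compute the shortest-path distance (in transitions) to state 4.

Answer: 3

Trace:
BFS to 4:
  L0 = {0}
  L1 = {3}
  L2 = {5}
  L3 = {4}
depth(4)=3, e.g. b·a·a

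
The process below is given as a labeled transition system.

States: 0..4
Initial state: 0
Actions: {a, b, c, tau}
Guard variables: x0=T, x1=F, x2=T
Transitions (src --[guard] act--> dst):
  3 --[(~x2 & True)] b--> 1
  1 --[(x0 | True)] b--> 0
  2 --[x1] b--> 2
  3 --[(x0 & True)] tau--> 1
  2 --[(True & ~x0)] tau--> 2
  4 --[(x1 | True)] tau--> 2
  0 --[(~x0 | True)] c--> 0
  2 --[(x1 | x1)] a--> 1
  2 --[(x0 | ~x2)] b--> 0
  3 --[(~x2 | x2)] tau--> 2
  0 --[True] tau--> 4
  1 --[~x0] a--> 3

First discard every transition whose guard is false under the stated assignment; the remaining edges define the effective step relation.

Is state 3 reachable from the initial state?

After dropping false guards: 7 live edges.
L0 = {0}
L1 = {4}  cumulative {0,4}
L2 = {2}  cumulative {0,2,4}
Reachable = {0,2,4}

Answer: UNREACHABLE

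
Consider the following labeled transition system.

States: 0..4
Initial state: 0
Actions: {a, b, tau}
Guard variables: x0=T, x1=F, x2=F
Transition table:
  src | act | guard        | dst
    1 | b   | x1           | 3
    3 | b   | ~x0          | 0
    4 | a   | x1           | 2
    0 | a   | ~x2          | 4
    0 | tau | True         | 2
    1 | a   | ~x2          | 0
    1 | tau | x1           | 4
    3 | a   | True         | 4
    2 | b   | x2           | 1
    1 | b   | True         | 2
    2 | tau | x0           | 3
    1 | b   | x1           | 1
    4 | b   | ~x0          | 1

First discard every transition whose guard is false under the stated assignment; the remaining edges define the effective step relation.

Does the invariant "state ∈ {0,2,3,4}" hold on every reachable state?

Answer: INVARIANT HOLDS

Working:
Safe = {0,2,3,4}
R = {0,2,3,4}
  0: ok
  2: ok
  3: ok
  4: ok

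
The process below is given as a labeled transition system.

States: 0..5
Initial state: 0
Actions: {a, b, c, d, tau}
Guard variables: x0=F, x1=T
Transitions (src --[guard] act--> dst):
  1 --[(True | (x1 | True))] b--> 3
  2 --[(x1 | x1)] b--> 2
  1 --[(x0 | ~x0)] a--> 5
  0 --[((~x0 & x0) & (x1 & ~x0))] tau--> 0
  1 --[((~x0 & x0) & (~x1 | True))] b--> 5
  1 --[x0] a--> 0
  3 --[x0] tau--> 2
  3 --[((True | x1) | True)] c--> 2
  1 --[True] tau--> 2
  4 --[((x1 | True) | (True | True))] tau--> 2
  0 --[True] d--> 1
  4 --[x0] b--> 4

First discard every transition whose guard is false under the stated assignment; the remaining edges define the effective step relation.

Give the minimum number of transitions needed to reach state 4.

Answer: UNREACHABLE

Trace:
Layered search for 4:
  depth 0: {0}
  depth 1: {1}
  depth 2: {2,3,5}
4 never appears.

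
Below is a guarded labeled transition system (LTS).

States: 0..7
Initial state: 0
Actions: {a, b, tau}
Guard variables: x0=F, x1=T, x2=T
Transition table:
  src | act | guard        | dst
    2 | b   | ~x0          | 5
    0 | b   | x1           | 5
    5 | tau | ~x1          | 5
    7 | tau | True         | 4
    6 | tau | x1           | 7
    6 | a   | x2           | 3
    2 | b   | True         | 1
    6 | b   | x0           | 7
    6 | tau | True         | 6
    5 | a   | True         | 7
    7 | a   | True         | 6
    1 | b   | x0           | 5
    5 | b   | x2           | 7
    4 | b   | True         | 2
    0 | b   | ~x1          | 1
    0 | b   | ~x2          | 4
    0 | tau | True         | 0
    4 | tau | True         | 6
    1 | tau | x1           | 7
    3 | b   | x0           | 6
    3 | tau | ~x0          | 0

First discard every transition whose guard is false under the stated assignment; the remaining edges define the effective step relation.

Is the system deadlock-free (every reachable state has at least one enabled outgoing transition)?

Answer: DEADLOCK-FREE

Working:
Reachable = {0,1,2,3,4,5,6,7}
  0: b→5  tau→0  [2 out]
  1: tau→7  [1 out]
  2: b→1  b→5  [2 out]
  3: tau→0  [1 out]
  4: b→2  tau→6  [2 out]
  5: a→7  b→7  [2 out]
  6: a→3  tau→6  tau→7  [3 out]
  7: a→6  tau→4  [2 out]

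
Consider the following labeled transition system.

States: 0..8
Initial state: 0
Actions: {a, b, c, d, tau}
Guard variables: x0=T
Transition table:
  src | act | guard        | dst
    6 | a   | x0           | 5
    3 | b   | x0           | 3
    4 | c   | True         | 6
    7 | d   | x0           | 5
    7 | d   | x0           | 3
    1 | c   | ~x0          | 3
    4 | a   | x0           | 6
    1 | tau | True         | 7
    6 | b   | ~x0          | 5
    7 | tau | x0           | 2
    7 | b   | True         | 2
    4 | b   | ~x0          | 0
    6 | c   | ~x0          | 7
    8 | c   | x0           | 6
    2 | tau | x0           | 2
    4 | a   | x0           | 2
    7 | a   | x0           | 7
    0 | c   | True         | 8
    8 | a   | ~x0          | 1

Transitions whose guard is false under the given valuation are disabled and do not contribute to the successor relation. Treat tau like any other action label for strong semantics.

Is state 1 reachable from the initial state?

Answer: UNREACHABLE

Trace:
Guard filter leaves 14 enabled edge(s).
L0 = {0}
L1 = {8}  cumulative {0,8}
L2 = {6}  cumulative {0,6,8}
L3 = {5}  cumulative {0,5,6,8}
Reachable = {0,5,6,8}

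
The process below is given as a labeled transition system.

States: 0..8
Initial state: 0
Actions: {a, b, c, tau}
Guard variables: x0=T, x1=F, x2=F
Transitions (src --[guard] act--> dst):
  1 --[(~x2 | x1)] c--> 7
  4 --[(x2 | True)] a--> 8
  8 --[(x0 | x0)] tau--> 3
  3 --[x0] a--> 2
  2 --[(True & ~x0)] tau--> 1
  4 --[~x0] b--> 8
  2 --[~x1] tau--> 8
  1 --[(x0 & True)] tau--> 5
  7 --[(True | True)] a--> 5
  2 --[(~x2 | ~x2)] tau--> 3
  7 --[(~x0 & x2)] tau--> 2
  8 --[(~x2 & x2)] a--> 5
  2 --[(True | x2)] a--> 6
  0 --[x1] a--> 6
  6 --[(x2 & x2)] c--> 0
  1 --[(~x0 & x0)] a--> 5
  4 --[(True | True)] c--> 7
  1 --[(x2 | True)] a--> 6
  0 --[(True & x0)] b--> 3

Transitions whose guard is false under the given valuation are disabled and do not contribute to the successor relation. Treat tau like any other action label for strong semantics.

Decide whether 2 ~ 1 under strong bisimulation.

Answer: NOT BISIMILAR

Analysis:
Refine partition for ~:
  π0 = {{0,1,2,3,4,5,6,7,8}}
  π1 = {{0},{1},{2},{3,7},{4},{5,6},{8}}
  π2 = {{0},{1},{2},{3},{4},{5,6},{7},{8}}
stable after 3 split(s): 8 block(s)
2∈{2}, 1∈{1}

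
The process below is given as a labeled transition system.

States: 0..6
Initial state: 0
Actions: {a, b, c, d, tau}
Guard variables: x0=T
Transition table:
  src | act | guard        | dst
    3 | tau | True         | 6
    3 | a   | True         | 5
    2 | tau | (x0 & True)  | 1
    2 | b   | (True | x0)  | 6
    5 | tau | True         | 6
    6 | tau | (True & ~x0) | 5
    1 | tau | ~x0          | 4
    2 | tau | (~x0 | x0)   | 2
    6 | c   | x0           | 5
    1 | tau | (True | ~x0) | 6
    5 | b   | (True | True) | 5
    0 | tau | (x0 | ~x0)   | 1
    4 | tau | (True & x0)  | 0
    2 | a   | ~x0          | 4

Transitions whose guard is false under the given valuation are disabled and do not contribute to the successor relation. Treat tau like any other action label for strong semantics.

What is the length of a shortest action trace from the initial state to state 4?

Answer: UNREACHABLE

Analysis:
Layered search for 4:
  L0 = {0}
  L1 = {1}
  L2 = {6}
  L3 = {5}
4 never appears.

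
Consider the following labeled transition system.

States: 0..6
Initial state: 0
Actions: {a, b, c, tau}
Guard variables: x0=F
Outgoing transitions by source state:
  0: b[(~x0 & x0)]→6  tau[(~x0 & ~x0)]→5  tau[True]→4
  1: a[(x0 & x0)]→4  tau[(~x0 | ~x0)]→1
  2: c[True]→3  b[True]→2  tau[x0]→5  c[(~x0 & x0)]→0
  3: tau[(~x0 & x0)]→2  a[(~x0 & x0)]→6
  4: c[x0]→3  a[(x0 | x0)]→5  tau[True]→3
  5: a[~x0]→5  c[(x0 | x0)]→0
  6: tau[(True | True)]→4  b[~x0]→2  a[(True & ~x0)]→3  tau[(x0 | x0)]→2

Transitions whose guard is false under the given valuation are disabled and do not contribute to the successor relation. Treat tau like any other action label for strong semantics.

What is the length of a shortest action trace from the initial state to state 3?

Answer: 2

Working:
BFS to 3:
  L0 = {0}
  L1 = {4,5}
  L2 = {3}
depth(3)=2, e.g. tau·tau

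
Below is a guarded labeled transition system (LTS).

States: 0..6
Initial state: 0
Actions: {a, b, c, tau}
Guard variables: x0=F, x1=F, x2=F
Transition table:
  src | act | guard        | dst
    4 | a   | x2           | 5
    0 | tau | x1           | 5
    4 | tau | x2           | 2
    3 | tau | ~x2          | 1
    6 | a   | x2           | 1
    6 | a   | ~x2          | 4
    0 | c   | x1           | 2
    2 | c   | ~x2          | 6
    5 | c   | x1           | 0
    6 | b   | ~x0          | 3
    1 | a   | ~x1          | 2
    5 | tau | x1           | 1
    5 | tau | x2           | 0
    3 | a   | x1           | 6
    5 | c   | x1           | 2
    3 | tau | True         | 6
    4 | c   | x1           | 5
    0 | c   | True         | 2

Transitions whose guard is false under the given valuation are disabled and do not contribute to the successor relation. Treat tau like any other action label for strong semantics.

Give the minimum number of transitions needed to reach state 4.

BFS to 4:
  Layer 0: {0}
  Layer 1: {2}
  Layer 2: {6}
  Layer 3: {3,4}
first hit 4 at d=3 via c·c·a

Answer: 3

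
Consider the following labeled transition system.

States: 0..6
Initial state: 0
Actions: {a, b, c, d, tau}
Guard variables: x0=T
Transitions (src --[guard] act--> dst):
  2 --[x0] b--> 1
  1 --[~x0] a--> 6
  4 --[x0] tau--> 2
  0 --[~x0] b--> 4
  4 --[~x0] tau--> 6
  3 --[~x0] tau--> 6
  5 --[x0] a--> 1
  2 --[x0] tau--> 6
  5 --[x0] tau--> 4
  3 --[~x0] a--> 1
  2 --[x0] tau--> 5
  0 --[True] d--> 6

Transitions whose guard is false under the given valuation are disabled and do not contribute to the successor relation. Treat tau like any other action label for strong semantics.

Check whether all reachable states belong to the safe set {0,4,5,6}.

Safe = {0,4,5,6}
R = {0,6}
  0: ok
  6: ok

Answer: INVARIANT HOLDS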